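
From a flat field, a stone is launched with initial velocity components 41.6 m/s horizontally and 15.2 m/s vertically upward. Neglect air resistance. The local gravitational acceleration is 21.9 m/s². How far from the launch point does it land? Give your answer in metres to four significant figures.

57.75 m

Flight time T = 2 v_y0 / g = 1.388 s.
Range: R = vₓ T = 41.60 × 1.388 = 57.75 m.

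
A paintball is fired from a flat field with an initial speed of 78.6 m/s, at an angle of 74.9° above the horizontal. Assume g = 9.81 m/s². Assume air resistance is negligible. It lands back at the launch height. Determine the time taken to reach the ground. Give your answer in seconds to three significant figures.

15.5 s

Horizontal component vₓ = 78.60 cos 74.9° = 20.48 m/s; vertical v_y0 = 78.60 sin 74.9° = 75.89 m/s.
Landing at launch height ⇒ T = 2 v_y0 / g = 2 × 75.89 / 9.81 = 15.47 s.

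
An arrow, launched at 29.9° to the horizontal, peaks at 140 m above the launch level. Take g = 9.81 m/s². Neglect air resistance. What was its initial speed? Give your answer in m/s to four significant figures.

105.1 m/s

At the peak v_y = 0, so v_y0 = √(2gH) = √(2 × 9.81 × 140) = 52.41 m/s.
v_y0 = v₀ sin θ ⇒ v₀ = 52.41 / sin 29.9° = 105.1 m/s.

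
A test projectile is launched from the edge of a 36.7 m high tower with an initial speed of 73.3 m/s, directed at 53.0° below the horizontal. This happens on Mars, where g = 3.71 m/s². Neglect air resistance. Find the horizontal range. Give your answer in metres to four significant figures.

vₓ = 73.30 cos 53.0° = 44.11 m/s; v_y0 = −58.54 m/s (downward).
The projectile lands when y = 36.7 + (−58.54) t − ½·3.71·t² = 0. Positive root: t = (−58.54 + √(58.54² + 2·3.71·36.7)) / 3.71 = (−58.54 + 60.82) / 3.71 = 0.6149 s.
Horizontal distance: R = vₓ t = 44.11 × 0.6149 = 27.13 m.

27.13 m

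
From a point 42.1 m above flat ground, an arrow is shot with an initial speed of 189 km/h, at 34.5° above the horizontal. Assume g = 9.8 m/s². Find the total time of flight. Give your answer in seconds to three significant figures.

Convert: 189 km/h = 189/3.6 = 52.50 m/s.
vₓ = 52.50 cos 34.5° = 43.27 m/s; v_y0 = 52.50 sin 34.5° = 29.74 m/s.
Vertical motion (up positive, ground at y = 0): 4.900 t² − (29.74) t − 42.1 = 0, so t = (29.74 + √(29.74² + 2·9.80·42.1)) / 9.80 = (29.74 + 41.35) / 9.80 = 7.253 s.

7.25 s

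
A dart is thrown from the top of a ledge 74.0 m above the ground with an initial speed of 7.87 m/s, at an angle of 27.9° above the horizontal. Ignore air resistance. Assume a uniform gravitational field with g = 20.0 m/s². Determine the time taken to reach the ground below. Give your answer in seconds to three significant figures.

vₓ = 7.870 cos 27.9° = 6.955 m/s; v_y0 = 7.870 sin 27.9° = 3.683 m/s.
With up positive and y = 0 at the ground: y(t) = 74.0 + (3.683) t − 10.00 t². Setting y = 0 and taking the positive root: t = [3.683 + √(3.683² + 2·20.0·74.0)] / 20.0 = (3.683 + 54.53) / 20.0 = 2.911 s.

2.91 s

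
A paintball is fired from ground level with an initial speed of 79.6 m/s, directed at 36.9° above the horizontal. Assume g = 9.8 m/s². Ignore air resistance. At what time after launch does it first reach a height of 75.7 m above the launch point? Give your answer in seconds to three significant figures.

Resolve: vₓ = 79.60 cos 36.9° = 63.65 m/s and v_y0 = 79.60 sin 36.9° = 47.79 m/s.
Set y = v_y0 t − ½ g t² = 75.7: 4.900 t² − 47.79 t + 75.7 = 0.
Quadratic formula: t = (47.79 ± √800.49) / 9.80 = (47.79 ± 28.29) / 9.80 → t = 1.990 s or 7.764 s.
The first (ascending) time is 1.990 s.

1.99 s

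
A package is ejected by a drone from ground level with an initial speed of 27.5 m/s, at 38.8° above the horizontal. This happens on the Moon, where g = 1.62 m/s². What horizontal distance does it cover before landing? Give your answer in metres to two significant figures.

Horizontal component vₓ = 27.50 cos 38.8° = 21.43 m/s; vertical v_y0 = 27.50 sin 38.8° = 17.23 m/s.
Time aloft: T = 2 v_y0 / g = 2 × 17.23 / 1.62 = 21.27 s.
Horizontal distance R = vₓ T = 21.43 × 21.27 = 455.9 m.

460 m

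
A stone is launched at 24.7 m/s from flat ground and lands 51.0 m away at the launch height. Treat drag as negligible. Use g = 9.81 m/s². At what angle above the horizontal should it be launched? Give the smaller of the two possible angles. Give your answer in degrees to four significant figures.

From R = (v₀²/g) sin 2θ: sin 2θ = 9.81 × 51.0 / 610.09 = 0.8201.
2θ = 55.09° or 180° − 55.09° = 124.9°, so θ = 27.55° or 62.45°.
The smaller angle is 27.55°.

27.55°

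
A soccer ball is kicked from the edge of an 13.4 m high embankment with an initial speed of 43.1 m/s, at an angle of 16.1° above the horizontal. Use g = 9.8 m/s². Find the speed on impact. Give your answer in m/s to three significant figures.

46.0 m/s

vₓ = 43.10 cos 16.1° = 41.41 m/s; v_y0 = 43.10 sin 16.1° = 11.95 m/s.
With up positive and y = 0 at the ground: y(t) = 13.4 + (11.95) t − 4.900 t². Setting y = 0 and taking the positive root: t = [11.95 + √(11.95² + 2·9.80·13.4)] / 9.80 = (11.95 + 20.14) / 9.80 = 3.274 s.
Vertical velocity at impact: v_y = v_y0 − g t = 11.95 − 9.80 × 3.274 = −20.14 m/s.
Speed: |v| = √(vₓ² + v_y²) = √(41.41² + 20.14²) = 46.05 m/s.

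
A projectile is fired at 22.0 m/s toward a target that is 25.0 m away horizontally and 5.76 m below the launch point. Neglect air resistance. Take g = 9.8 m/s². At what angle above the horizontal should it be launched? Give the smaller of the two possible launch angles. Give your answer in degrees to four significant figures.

Trajectory: y = x tanθ − g x² (1 + tan²θ)/(2v₀²). With x = 25.0, y = −5.76, v₀ = 22.0, g = 9.80:
6.327 tan²θ − 25.0 tanθ + (0.5675) = 0.
tanθ = [25.0 ± √(25.0² − 4 × 6.327 × (0.5675))] / (2 × 6.327) = (25.0 ± 24.71) / 12.65, giving tanθ = 0.02283 or 3.928.
θ = 1.308° or 75.72°; the smaller is 1.308°.

1.308°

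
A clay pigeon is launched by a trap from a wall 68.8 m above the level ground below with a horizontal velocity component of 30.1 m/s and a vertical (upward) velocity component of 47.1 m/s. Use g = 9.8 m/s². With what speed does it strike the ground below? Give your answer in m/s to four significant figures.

66.88 m/s

The projectile lands when y = 68.8 + (47.10) t − ½·9.80·t² = 0. Positive root: t = (47.10 + √(47.10² + 2·9.80·68.8)) / 9.80 = (47.10 + 59.72) / 9.80 = 10.90 s.
Vertical velocity at impact: v_y = v_y0 − g t = 47.10 − 9.80 × 10.90 = −59.72 m/s.
Speed: |v| = √(vₓ² + v_y²) = √(30.10² + 59.72²) = 66.88 m/s.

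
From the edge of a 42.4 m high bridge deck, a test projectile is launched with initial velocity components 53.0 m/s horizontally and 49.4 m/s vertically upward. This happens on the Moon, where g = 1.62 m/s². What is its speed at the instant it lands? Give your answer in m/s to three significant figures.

73.4 m/s

The projectile lands when y = 42.4 + (49.40) t − ½·1.62·t² = 0. Positive root: t = (49.40 + √(49.40² + 2·1.62·42.4)) / 1.62 = (49.40 + 50.77) / 1.62 = 61.83 s.
Vertical velocity at impact: v_y = v_y0 − g t = 49.40 − 1.62 × 61.83 = −50.77 m/s.
Speed: |v| = √(vₓ² + v_y²) = √(53.00² + 50.77²) = 73.39 m/s.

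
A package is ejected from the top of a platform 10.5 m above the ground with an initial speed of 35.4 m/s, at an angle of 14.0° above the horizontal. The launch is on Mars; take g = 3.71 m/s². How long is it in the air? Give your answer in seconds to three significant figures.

5.62 s

Components: vₓ = 35.40 cos 14.0° = 34.35 m/s, v_y0 = 35.40 sin 14.0° = 8.564 m/s.
With up positive and y = 0 at the ground: y(t) = 10.5 + (8.564) t − 1.855 t². Setting y = 0 and taking the positive root: t = [8.564 + √(8.564² + 2·3.71·10.5)] / 3.71 = (8.564 + 12.30) / 3.71 = 5.623 s.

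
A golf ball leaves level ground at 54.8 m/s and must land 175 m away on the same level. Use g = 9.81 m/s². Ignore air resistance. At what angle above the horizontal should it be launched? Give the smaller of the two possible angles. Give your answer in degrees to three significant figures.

Level-ground range R = v₀² sin(2θ)/g ⇒ sin(2θ) = gR/v₀² = 9.81 × 175 / 54.8² = 0.5717.
2θ = 34.87° or 180° − 34.87° = 145.1°, so θ = 17.43° or 72.57°.
The smaller angle is 17.43°.

17.4°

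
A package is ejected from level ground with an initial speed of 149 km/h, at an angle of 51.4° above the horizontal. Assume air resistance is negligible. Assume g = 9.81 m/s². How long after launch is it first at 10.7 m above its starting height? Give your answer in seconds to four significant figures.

0.3493 s

Convert: 149 km/h = 149/3.6 = 41.39 m/s.
vₓ = 41.39 cos 51.4° = 25.82 m/s; v_y0 = 41.39 sin 51.4° = 32.35 m/s.
Height y(t) = 32.35 t − 4.905 t² = 10.7 gives 4.905 t² − 32.35 t + 10.7 = 0.
Quadratic formula: t = (32.35 ± √836.35) / 9.81 = (32.35 ± 28.92) / 9.81 → t = 0.3493 s or 6.245 s.
The first (ascending) time is 0.3493 s.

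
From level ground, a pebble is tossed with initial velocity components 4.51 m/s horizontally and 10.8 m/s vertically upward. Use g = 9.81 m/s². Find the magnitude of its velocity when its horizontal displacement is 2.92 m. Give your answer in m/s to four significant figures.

6.335 m/s

x = vₓ t ⇒ t = 2.92/4.510 = 0.6475 s.
Vertical velocity there: v_y = v_y0 − g t = 10.80 − 9.81 × 0.6475 = 4.449 m/s.
Speed: √(vₓ² + v_y²) = √(4.510² + 4.449²) = 6.335 m/s.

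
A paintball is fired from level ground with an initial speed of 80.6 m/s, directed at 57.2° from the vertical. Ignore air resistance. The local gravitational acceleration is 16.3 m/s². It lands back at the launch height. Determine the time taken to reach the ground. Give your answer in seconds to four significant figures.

vₓ = 80.60 sin 57.2° = 67.75 m/s; v_y0 = 80.60 cos 57.2° = 43.66 m/s.
Time of flight on level ground: T = 2 v_y0 / g = 2 × 43.66 / 16.3 = 5.357 s.

5.357 s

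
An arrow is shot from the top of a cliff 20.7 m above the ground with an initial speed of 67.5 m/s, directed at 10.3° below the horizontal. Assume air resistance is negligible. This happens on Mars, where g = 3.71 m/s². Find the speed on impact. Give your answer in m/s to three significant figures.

Components: vₓ = 67.50 cos 10.3° = 66.41 m/s, v_y0 = −12.07 m/s (downward).
With up positive and y = 0 at the ground: y(t) = 20.7 + (−12.07) t − 1.855 t². Setting y = 0 and taking the positive root: t = [−12.07 + √(12.07² + 2·3.71·20.7)] / 3.71 = (−12.07 + 17.30) / 3.71 = 1.410 s.
Vertical velocity at impact: v_y = v_y0 − g t = −12.07 − 3.71 × 1.410 = −17.30 m/s.
Speed: |v| = √(vₓ² + v_y²) = √(66.41² + 17.30²) = 68.63 m/s.

68.6 m/s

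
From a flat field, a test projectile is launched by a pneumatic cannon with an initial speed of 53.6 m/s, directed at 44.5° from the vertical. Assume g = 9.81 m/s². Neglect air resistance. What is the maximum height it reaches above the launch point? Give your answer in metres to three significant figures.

vₓ = 53.60 sin 44.5° = 37.57 m/s; v_y0 = 53.60 cos 44.5° = 38.23 m/s.
At the apex v_y = 0, so H = v_y0²/(2g) = 38.23²/19.62 = 74.49 m.

74.5 m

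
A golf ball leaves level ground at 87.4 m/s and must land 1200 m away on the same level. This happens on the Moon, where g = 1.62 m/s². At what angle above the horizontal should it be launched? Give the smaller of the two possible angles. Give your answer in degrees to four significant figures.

R = v₀² sin 2θ / g gives sin 2θ = gR/v₀² = 1.62·1200/87.4² = 0.2545.
2θ = 14.74° or 180° − 14.74° = 165.3°, so θ = 7.372° or 82.63°.
The smaller angle is 7.372°.

7.372°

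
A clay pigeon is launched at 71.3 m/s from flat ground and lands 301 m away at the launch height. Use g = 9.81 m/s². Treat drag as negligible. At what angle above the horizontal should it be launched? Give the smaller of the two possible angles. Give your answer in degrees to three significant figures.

17.8°

Level-ground range R = v₀² sin(2θ)/g ⇒ sin(2θ) = gR/v₀² = 9.81 × 301 / 71.3² = 0.5808.
2θ = 35.51° or 180° − 35.51° = 144.5°, so θ = 17.75° or 72.25°.
The smaller angle is 17.75°.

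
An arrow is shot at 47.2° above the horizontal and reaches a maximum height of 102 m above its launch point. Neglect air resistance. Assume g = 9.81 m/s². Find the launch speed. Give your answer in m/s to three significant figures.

At the peak v_y = 0, so v_y0 = √(2gH) = √(2 × 9.81 × 102) = 44.74 m/s.
v_y0 = v₀ sin θ ⇒ v₀ = 44.74 / sin 47.2° = 60.97 m/s.

61.0 m/s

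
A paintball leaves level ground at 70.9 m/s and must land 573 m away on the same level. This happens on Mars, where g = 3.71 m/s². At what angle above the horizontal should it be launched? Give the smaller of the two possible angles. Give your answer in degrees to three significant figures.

From R = (v₀²/g) sin 2θ: sin 2θ = 3.71 × 573 / 5026.8 = 0.4229.
2θ = 25.02° or 180° − 25.02° = 155.0°, so θ = 12.51° or 77.49°.
The smaller angle is 12.51°.

12.5°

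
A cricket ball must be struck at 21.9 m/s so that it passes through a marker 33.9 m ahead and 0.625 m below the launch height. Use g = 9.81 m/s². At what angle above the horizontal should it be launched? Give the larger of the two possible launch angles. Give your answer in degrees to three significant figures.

Trajectory: y = x tanθ − g x² (1 + tan²θ)/(2v₀²). With x = 33.9, y = −0.625, v₀ = 21.9, g = 9.81:
11.75 tan²θ − 33.9 tanθ + (11.13) = 0.
tanθ = [33.9 ± √(33.9² − 4 × 11.75 × (11.13))] / (2 × 11.75) = (33.9 ± 25.02) / 23.51, giving tanθ = 0.3777 or 2.507.
θ = 20.69° or 68.25°; the larger is 68.25°.

68.3°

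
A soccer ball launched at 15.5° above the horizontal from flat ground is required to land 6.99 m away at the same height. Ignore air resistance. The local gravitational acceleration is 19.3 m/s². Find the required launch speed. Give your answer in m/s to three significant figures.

16.2 m/s

From R = (v₀² / g) sin 2θ: v₀ = √(gR / sin 2θ).
v₀ = √(19.3 × 6.99 / sin 31.00°) = √(134.9 / 0.5150) = √261.94 = 16.18 m/s.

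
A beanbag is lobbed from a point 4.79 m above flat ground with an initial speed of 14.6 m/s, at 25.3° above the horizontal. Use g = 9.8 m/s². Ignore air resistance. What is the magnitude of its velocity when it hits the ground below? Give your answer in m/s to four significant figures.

Resolve: vₓ = 14.60 cos 25.3° = 13.20 m/s and v_y0 = 14.60 sin 25.3° = 6.239 m/s.
The projectile lands when y = 4.79 + (6.239) t − ½·9.80·t² = 0. Positive root: t = (6.239 + √(6.239² + 2·9.80·4.79)) / 9.80 = (6.239 + 11.52) / 9.80 = 1.813 s.
Vertical velocity at impact: v_y = v_y0 − g t = 6.239 − 9.80 × 1.813 = −11.52 m/s.
Speed: |v| = √(vₓ² + v_y²) = √(13.20² + 11.52²) = 17.52 m/s.

17.52 m/s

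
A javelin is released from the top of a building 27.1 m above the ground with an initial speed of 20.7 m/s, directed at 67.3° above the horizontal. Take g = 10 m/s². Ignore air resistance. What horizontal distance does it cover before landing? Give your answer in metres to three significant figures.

Horizontal component vₓ = 20.70 cos 67.3° = 7.988 m/s; vertical v_y0 = 20.70 sin 67.3° = 19.10 m/s.
Vertical motion (up positive, ground at y = 0): 5.000 t² − (19.10) t − 27.1 = 0, so t = (19.10 + √(19.10² + 2·10.0·27.1)) / 10.0 = (19.10 + 30.11) / 10.0 = 4.921 s.
Horizontal distance: R = vₓ t = 7.988 × 4.921 = 39.31 m.

39.3 m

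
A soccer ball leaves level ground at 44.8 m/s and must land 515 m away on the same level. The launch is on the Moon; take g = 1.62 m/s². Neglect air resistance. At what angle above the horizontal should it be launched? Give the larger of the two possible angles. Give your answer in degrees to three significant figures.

R = v₀² sin 2θ / g gives sin 2θ = gR/v₀² = 1.62·515/44.8² = 0.4157.
2θ = 24.56° or 180° − 24.56° = 155.4°, so θ = 12.28° or 77.72°.
The larger angle is 77.72°.

77.7°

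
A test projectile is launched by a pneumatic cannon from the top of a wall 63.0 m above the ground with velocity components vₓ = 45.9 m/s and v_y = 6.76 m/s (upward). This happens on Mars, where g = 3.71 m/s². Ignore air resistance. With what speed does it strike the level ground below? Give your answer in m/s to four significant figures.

51.19 m/s

With up positive and y = 0 at the ground: y(t) = 63.0 + (6.760) t − 1.855 t². Setting y = 0 and taking the positive root: t = [6.760 + √(6.760² + 2·3.71·63.0)] / 3.71 = (6.760 + 22.65) / 3.71 = 7.928 s.
Vertical velocity at impact: v_y = v_y0 − g t = 6.760 − 3.71 × 7.928 = −22.65 m/s.
Speed: |v| = √(vₓ² + v_y²) = √(45.90² + 22.65²) = 51.19 m/s.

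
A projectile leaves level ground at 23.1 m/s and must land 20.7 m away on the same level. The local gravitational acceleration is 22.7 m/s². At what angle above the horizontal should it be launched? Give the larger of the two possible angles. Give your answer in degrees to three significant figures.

From R = (v₀²/g) sin 2θ: sin 2θ = 22.7 × 20.7 / 533.61 = 0.8806.
2θ = 61.71° or 180° − 61.71° = 118.3°, so θ = 30.86° or 59.14°.
The larger angle is 59.14°.

59.1°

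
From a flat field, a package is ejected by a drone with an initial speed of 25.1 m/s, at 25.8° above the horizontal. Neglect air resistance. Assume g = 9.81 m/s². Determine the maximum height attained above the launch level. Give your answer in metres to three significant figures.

vₓ = 25.10 cos 25.8° = 22.60 m/s; v_y0 = 25.10 sin 25.8° = 10.92 m/s.
At the apex v_y = 0, so H = v_y0²/(2g) = 10.92²/19.62 = 6.083 m.

6.08 m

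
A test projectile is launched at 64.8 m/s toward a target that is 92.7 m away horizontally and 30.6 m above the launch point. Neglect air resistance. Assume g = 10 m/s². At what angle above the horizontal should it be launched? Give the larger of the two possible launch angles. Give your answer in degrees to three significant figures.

Trajectory: y = x tanθ − g x² (1 + tan²θ)/(2v₀²). With x = 92.7, y = 30.6, v₀ = 64.8, g = 10.0:
10.23 tan²θ − 92.7 tanθ + (40.83) = 0.
tanθ = [92.7 ± √(92.7² − 4 × 10.23 × (40.83))] / (2 × 10.23) = (92.7 ± 83.20) / 20.46, giving tanθ = 0.4643 or 8.595.
θ = 24.90° or 83.36°; the larger is 83.36°.

83.4°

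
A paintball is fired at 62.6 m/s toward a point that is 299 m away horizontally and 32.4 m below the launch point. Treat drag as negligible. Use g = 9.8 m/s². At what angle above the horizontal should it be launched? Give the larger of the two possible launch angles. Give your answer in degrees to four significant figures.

Trajectory: y = x tanθ − g x² (1 + tan²θ)/(2v₀²). With x = 299, y = −32.4, v₀ = 62.6, g = 9.80:
111.8 tan²θ − 299 tanθ + (79.39) = 0.
tanθ = [299 ± √(299² − 4 × 111.8 × (79.39))] / (2 × 111.8) = (299 ± 232.2) / 223.6, giving tanθ = 0.2989 or 2.376.
θ = 16.64° or 67.17°; the larger is 67.17°.

67.17°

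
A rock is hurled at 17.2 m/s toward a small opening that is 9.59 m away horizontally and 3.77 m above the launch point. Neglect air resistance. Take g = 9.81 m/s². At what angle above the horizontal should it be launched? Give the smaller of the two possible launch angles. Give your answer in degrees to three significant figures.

31.4°

Trajectory: y = x tanθ − g x² (1 + tan²θ)/(2v₀²). With x = 9.59, y = 3.77, v₀ = 17.2, g = 9.81:
1.525 tan²θ − 9.59 tanθ + (5.295) = 0.
tanθ = [9.59 ± √(9.59² − 4 × 1.525 × (5.295))] / (2 × 1.525) = (9.59 ± 7.725) / 3.050, giving tanθ = 0.6116 or 5.678.
θ = 31.45° or 80.01°; the smaller is 31.45°.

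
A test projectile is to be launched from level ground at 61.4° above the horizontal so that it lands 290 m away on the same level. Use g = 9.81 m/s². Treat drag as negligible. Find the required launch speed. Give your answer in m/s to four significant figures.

On level ground R = v₀² sin 2θ / g ⇒ v₀ = √(gR / sin 2θ).
v₀ = √(9.81 × 290 / sin 122.8°) = √(2845 / 0.8406) = √3384.5 = 58.18 m/s.

58.18 m/s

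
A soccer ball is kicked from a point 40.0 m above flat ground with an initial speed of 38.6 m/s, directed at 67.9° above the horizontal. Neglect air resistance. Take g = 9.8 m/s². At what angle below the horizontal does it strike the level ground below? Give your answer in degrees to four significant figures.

72.27°

Components: vₓ = 38.60 cos 67.9° = 14.52 m/s, v_y0 = 38.60 sin 67.9° = 35.76 m/s.
With up positive and y = 0 at the ground: y(t) = 40.0 + (35.76) t − 4.900 t². Setting y = 0 and taking the positive root: t = [35.76 + √(35.76² + 2·9.80·40.0)] / 9.80 = (35.76 + 45.42) / 9.80 = 8.284 s.
At impact: v_y = v_y0 − g t = −45.42 m/s; vₓ = 14.52 m/s.
Angle below horizontal: arctan(|v_y|/vₓ) = arctan(45.42/14.52) = 72.27°.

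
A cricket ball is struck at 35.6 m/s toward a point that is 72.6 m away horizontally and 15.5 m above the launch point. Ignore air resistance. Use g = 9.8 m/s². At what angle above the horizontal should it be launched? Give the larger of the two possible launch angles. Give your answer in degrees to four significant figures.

Trajectory: y = x tanθ − g x² (1 + tan²θ)/(2v₀²). With x = 72.6, y = 15.5, v₀ = 35.6, g = 9.80:
20.38 tan²θ − 72.6 tanθ + (35.88) = 0.
tanθ = [72.6 ± √(72.6² − 4 × 20.38 × (35.88))] / (2 × 20.38) = (72.6 ± 48.44) / 40.76, giving tanθ = 0.5928 or 2.970.
θ = 30.66° or 71.39°; the larger is 71.39°.

71.39°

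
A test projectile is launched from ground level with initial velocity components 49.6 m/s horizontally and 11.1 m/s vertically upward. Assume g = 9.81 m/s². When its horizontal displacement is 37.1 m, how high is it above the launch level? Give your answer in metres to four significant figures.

5.558 m

x = vₓ t ⇒ t = 37.1/49.60 = 0.7480 s.
Height: y = v_y0 t − ½ g t² = 11.10 × 0.7480 − 4.905 × 0.7480² = 8.303 − 2.744 = 5.558 m.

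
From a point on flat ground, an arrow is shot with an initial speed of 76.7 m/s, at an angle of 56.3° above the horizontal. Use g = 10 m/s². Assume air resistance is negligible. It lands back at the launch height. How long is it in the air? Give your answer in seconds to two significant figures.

Resolve: vₓ = 76.70 cos 56.3° = 42.56 m/s and v_y0 = 76.70 sin 56.3° = 63.81 m/s.
Time of flight on level ground: T = 2 v_y0 / g = 2 × 63.81 / 10.0 = 12.76 s.

13 s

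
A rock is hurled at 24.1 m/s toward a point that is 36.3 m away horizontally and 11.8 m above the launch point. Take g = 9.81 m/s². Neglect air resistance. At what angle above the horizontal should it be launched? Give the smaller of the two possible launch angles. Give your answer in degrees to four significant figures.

Trajectory: y = x tanθ − g x² (1 + tan²θ)/(2v₀²). With x = 36.3, y = 11.8, v₀ = 24.1, g = 9.81:
11.13 tan²θ − 36.3 tanθ + (22.93) = 0.
tanθ = [36.3 ± √(36.3² − 4 × 11.13 × (22.93))] / (2 × 11.13) = (36.3 ± 17.24) / 22.26, giving tanθ = 0.8565 or 2.406.
θ = 40.58° or 67.43°; the smaller is 40.58°.

40.58°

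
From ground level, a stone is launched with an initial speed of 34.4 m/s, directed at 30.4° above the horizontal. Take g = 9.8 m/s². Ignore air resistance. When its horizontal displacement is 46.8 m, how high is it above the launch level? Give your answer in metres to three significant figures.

15.3 m

Resolve: vₓ = 34.40 cos 30.4° = 29.67 m/s and v_y0 = 34.40 sin 30.4° = 17.41 m/s.
Time to reach x = 46.8 m: t = x/vₓ = 46.8/29.67 = 1.577 s.
Height: y = v_y0 t − ½ g t² = 17.41 × 1.577 − 4.900 × 1.577² = 27.46 − 12.19 = 15.27 m.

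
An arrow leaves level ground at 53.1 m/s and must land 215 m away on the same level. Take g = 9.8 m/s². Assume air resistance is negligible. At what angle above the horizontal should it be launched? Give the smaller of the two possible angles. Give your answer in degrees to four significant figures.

24.18°

R = v₀² sin 2θ / g gives sin 2θ = gR/v₀² = 9.80·215/53.1² = 0.7473.
2θ = 48.35° or 180° − 48.35° = 131.6°, so θ = 24.18° or 65.82°.
The smaller angle is 24.18°.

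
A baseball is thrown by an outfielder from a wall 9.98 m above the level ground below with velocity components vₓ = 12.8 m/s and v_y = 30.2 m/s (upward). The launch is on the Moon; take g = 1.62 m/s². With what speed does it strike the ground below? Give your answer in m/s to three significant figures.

The projectile lands when y = 9.98 + (30.20) t − ½·1.62·t² = 0. Positive root: t = (30.20 + √(30.20² + 2·1.62·9.98)) / 1.62 = (30.20 + 30.73) / 1.62 = 37.61 s.
Vertical velocity at impact: v_y = v_y0 − g t = 30.20 − 1.62 × 37.61 = −30.73 m/s.
Speed: |v| = √(vₓ² + v_y²) = √(12.80² + 30.73²) = 33.29 m/s.

33.3 m/s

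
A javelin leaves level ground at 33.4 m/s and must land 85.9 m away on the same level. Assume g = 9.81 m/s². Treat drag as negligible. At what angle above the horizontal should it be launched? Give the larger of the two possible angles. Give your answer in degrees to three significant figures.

65.5°

Level-ground range R = v₀² sin(2θ)/g ⇒ sin(2θ) = gR/v₀² = 9.81 × 85.9 / 33.4² = 0.7554.
2θ = 49.06° or 180° − 49.06° = 130.9°, so θ = 24.53° or 65.47°.
The larger angle is 65.47°.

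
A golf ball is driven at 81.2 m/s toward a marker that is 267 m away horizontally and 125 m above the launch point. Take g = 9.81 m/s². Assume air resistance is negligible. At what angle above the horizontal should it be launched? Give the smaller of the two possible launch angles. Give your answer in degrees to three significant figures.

Trajectory: y = x tanθ − g x² (1 + tan²θ)/(2v₀²). With x = 267, y = 125, v₀ = 81.2, g = 9.81:
53.03 tan²θ − 267 tanθ + (178.0) = 0.
tanθ = [267 ± √(267² − 4 × 53.03 × (178.0))] / (2 × 53.03) = (267 ± 183.1) / 106.1, giving tanθ = 0.7911 or 4.243.
θ = 38.35° or 76.74°; the smaller is 38.35°.

38.3°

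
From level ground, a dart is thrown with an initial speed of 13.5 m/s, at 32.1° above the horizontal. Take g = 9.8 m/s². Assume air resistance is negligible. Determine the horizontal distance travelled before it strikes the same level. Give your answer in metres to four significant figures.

16.74 m

Components: vₓ = 13.50 cos 32.1° = 11.44 m/s, v_y0 = 13.50 sin 32.1° = 7.174 m/s.
Flight time T = 2 v_y0 / g = 1.464 s.
Horizontal distance R = vₓ T = 11.44 × 1.464 = 16.74 m.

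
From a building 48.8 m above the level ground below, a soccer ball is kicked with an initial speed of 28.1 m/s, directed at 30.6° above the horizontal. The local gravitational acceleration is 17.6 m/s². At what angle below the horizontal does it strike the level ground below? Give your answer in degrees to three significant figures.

Horizontal component vₓ = 28.10 cos 30.6° = 24.19 m/s; vertical v_y0 = 28.10 sin 30.6° = 14.30 m/s.
With up positive and y = 0 at the ground: y(t) = 48.8 + (14.30) t − 8.800 t². Setting y = 0 and taking the positive root: t = [14.30 + √(14.30² + 2·17.6·48.8)] / 17.6 = (14.30 + 43.84) / 17.6 = 3.304 s.
At impact: v_y = v_y0 − g t = −43.84 m/s; vₓ = 24.19 m/s.
Angle below horizontal: arctan(|v_y|/vₓ) = arctan(43.84/24.19) = 61.12°.

61.1°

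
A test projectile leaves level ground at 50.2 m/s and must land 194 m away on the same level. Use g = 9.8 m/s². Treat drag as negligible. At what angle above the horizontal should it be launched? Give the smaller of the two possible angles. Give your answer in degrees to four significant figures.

24.49°

From R = (v₀²/g) sin 2θ: sin 2θ = 9.80 × 194 / 2520.0 = 0.7544.
2θ = 48.98° or 180° − 48.98° = 131.0°, so θ = 24.49° or 65.51°.
The smaller angle is 24.49°.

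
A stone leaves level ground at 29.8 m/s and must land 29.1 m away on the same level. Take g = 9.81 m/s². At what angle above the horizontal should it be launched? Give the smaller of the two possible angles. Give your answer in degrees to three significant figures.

9.38°

From R = (v₀²/g) sin 2θ: sin 2θ = 9.81 × 29.1 / 888.04 = 0.3215.
2θ = 18.75° or 180° − 18.75° = 161.2°, so θ = 9.376° or 80.62°.
The smaller angle is 9.376°.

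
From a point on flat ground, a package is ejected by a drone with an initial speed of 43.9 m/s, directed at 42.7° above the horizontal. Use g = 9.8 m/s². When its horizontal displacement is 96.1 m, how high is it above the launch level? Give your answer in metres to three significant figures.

vₓ = 43.90 cos 42.7° = 32.26 m/s; v_y0 = 43.90 sin 42.7° = 29.77 m/s.
At x = 96.1 m, t = x/vₓ = 96.1/32.26 = 2.979 s.
Height: y = v_y0 t − ½ g t² = 29.77 × 2.979 − 4.900 × 2.979² = 88.68 − 43.48 = 45.20 m.

45.2 m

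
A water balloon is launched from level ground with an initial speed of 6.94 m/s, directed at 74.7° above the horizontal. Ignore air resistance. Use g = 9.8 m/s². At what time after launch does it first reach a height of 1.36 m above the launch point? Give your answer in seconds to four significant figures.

Horizontal component vₓ = 6.940 cos 74.7° = 1.831 m/s; vertical v_y0 = 6.940 sin 74.7° = 6.694 m/s.
Set y = v_y0 t − ½ g t² = 1.36: 4.900 t² − 6.694 t + 1.36 = 0.
Quadratic formula: t = (6.694 ± √18.154) / 9.80 = (6.694 ± 4.261) / 9.80 → t = 0.2483 s or 1.118 s.
The first (ascending) time is 0.2483 s.

0.2483 s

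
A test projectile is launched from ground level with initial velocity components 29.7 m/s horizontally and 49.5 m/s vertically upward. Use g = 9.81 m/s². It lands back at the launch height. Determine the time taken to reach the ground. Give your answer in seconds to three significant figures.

10.1 s

Landing at launch height ⇒ T = 2 v_y0 / g = 2 × 49.50 / 9.81 = 10.09 s.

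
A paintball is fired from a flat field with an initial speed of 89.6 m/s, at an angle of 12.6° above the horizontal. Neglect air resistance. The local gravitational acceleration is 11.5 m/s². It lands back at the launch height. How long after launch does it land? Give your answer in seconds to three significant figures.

3.40 s

vₓ = 89.60 cos 12.6° = 87.44 m/s; v_y0 = 89.60 sin 12.6° = 19.55 m/s.
Landing at launch height ⇒ T = 2 v_y0 / g = 2 × 19.55 / 11.5 = 3.399 s.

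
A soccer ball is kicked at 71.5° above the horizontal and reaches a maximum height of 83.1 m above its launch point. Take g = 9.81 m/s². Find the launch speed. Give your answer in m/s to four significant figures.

At the peak v_y = 0, so v_y0 = √(2gH) = √(2 × 9.81 × 83.1) = 40.38 m/s.
v_y0 = v₀ sin θ ⇒ v₀ = 40.38 / sin 71.5° = 42.58 m/s.

42.58 m/s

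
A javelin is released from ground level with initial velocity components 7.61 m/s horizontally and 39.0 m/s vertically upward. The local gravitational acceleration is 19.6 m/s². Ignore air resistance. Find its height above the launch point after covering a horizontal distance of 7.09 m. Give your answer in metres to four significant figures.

27.83 m

x = vₓ t ⇒ t = 7.09/7.610 = 0.9317 s.
Height: y = v_y0 t − ½ g t² = 39.00 × 0.9317 − 9.800 × 0.9317² = 36.34 − 8.506 = 27.83 m.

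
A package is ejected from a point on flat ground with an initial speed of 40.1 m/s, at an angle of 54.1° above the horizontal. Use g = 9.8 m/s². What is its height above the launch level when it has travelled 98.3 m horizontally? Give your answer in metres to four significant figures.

vₓ = 40.10 cos 54.1° = 23.51 m/s; v_y0 = 40.10 sin 54.1° = 32.48 m/s.
Time to reach x = 98.3 m: t = x/vₓ = 98.3/23.51 = 4.181 s.
Height: y = v_y0 t − ½ g t² = 32.48 × 4.181 − 4.900 × 4.181² = 135.8 − 85.64 = 50.16 m.

50.16 m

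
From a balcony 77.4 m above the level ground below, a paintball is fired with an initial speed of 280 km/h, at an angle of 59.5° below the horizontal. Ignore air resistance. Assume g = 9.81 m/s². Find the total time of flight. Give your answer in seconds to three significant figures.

Convert: 280 km/h = 280/3.6 = 77.78 m/s.
vₓ = 77.78 cos 59.5° = 39.48 m/s; v_y0 = −67.02 m/s (downward).
Vertical motion (up positive, ground at y = 0): 4.905 t² − (−67.02) t − 77.4 = 0, so t = (−67.02 + √(67.02² + 2·9.81·77.4)) / 9.81 = (−67.02 + 77.52) / 9.81 = 1.071 s.

1.07 s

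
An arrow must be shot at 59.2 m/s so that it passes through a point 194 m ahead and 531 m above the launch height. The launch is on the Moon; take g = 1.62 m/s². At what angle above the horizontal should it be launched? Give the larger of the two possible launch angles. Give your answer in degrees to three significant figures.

Trajectory: y = x tanθ − g x² (1 + tan²θ)/(2v₀²). With x = 194, y = 531, v₀ = 59.2, g = 1.62:
8.699 tan²θ − 194 tanθ + (539.7) = 0.
tanθ = [194 ± √(194² − 4 × 8.699 × (539.7))] / (2 × 8.699) = (194 ± 137.3) / 17.40, giving tanθ = 3.258 or 19.04.
θ = 72.94° or 86.99°; the larger is 86.99°.

87.0°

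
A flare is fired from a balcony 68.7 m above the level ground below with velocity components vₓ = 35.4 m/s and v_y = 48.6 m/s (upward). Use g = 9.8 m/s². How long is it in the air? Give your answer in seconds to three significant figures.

11.2 s

Vertical motion (up positive, ground at y = 0): 4.900 t² − (48.60) t − 68.7 = 0, so t = (48.60 + √(48.60² + 2·9.80·68.7)) / 9.80 = (48.60 + 60.90) / 9.80 = 11.17 s.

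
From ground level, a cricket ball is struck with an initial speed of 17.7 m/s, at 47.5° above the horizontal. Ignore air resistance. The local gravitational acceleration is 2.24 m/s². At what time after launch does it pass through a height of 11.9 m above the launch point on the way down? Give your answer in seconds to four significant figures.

Resolve: vₓ = 17.70 cos 47.5° = 11.96 m/s and v_y0 = 17.70 sin 47.5° = 13.05 m/s.
Height y(t) = 13.05 t − 1.120 t² = 11.9 gives 1.120 t² − 13.05 t + 11.9 = 0.
Quadratic formula: t = (13.05 ± √116.99) / 2.24 = (13.05 ± 10.82) / 2.24 → t = 0.9972 s or 10.65 s.
The descending-branch root is 10.65 s.

10.65 s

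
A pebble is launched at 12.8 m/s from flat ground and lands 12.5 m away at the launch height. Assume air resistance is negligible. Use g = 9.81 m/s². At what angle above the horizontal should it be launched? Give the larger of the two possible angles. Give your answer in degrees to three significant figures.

65.8°

R = v₀² sin 2θ / g gives sin 2θ = gR/v₀² = 9.81·12.5/12.8² = 0.7484.
2θ = 48.46° or 180° − 48.46° = 131.5°, so θ = 24.23° or 65.77°.
The larger angle is 65.77°.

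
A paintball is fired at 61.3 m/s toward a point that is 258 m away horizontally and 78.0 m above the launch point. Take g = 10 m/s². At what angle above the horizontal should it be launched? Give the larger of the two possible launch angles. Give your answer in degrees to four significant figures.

Trajectory: y = x tanθ − g x² (1 + tan²θ)/(2v₀²). With x = 258, y = 78.0, v₀ = 61.3, g = 10.0:
88.57 tan²θ − 258 tanθ + (166.6) = 0.
tanθ = [258 ± √(258² − 4 × 88.57 × (166.6))] / (2 × 88.57) = (258 ± 86.90) / 177.1, giving tanθ = 0.9659 or 1.947.
θ = 44.01° or 62.81°; the larger is 62.81°.

62.81°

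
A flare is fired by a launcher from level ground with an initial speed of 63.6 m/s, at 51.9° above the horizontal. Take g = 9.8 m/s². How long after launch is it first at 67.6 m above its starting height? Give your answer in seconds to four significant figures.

1.602 s

Horizontal component vₓ = 63.60 cos 51.9° = 39.24 m/s; vertical v_y0 = 63.60 sin 51.9° = 50.05 m/s.
Set y = v_y0 t − ½ g t² = 67.6: 4.900 t² − 50.05 t + 67.6 = 0.
Quadratic formula: t = (50.05 ± √1179.9) / 9.80 = (50.05 ± 34.35) / 9.80 → t = 1.602 s or 8.612 s.
The first (ascending) time is 1.602 s.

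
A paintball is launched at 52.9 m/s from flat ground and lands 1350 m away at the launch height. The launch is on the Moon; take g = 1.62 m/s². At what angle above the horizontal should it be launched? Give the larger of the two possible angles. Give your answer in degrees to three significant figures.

Level-ground range R = v₀² sin(2θ)/g ⇒ sin(2θ) = gR/v₀² = 1.62 × 1350 / 52.9² = 0.7815.
2θ = 51.40° or 180° − 51.40° = 128.6°, so θ = 25.70° or 64.30°.
The larger angle is 64.30°.

64.3°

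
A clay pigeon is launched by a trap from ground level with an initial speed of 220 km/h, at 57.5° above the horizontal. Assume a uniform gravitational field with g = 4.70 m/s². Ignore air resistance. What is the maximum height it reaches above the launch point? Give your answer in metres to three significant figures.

Convert: 220 km/h = 220/3.6 = 61.11 m/s.
vₓ = 61.11 cos 57.5° = 32.83 m/s; v_y0 = 61.11 sin 57.5° = 51.54 m/s.
Maximum height: H = v_y0² / (2g) = 51.54² / (2 × 4.70) = 282.6 m.

283 m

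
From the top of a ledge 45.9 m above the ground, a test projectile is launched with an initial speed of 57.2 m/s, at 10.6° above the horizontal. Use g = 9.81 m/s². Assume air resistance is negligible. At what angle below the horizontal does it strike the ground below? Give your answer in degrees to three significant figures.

vₓ = 57.20 cos 10.6° = 56.22 m/s; v_y0 = 57.20 sin 10.6° = 10.52 m/s.
With up positive and y = 0 at the ground: y(t) = 45.9 + (10.52) t − 4.905 t². Setting y = 0 and taking the positive root: t = [10.52 + √(10.52² + 2·9.81·45.9)] / 9.81 = (10.52 + 31.80) / 9.81 = 4.314 s.
At impact: v_y = v_y0 − g t = −31.80 m/s; vₓ = 56.22 m/s.
Angle below horizontal: arctan(|v_y|/vₓ) = arctan(31.80/56.22) = 29.49°.

29.5°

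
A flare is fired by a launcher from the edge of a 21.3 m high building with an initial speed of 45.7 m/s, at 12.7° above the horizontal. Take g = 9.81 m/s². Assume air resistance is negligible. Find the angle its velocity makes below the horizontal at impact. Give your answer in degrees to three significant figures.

Resolve: vₓ = 45.70 cos 12.7° = 44.58 m/s and v_y0 = 45.70 sin 12.7° = 10.05 m/s.
The projectile lands when y = 21.3 + (10.05) t − ½·9.81·t² = 0. Positive root: t = (10.05 + √(10.05² + 2·9.81·21.3)) / 9.81 = (10.05 + 22.78) / 9.81 = 3.346 s.
At impact: v_y = v_y0 − g t = −22.78 m/s; vₓ = 44.58 m/s.
Angle below horizontal: arctan(|v_y|/vₓ) = arctan(22.78/44.58) = 27.06°.

27.1°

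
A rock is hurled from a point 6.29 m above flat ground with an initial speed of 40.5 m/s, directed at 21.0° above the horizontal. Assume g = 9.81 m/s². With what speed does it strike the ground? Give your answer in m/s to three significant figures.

42.0 m/s

Resolve: vₓ = 40.50 cos 21.0° = 37.81 m/s and v_y0 = 40.50 sin 21.0° = 14.51 m/s.
With up positive and y = 0 at the ground: y(t) = 6.29 + (14.51) t − 4.905 t². Setting y = 0 and taking the positive root: t = [14.51 + √(14.51² + 2·9.81·6.29)] / 9.81 = (14.51 + 18.28) / 9.81 = 3.343 s.
Vertical velocity at impact: v_y = v_y0 − g t = 14.51 − 9.81 × 3.343 = −18.28 m/s.
Speed: |v| = √(vₓ² + v_y²) = √(37.81² + 18.28²) = 42.00 m/s.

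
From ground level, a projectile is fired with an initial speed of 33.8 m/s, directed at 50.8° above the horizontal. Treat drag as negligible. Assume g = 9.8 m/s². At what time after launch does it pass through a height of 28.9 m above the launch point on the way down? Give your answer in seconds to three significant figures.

3.79 s

Resolve: vₓ = 33.80 cos 50.8° = 21.36 m/s and v_y0 = 33.80 sin 50.8° = 26.19 m/s.
Height y(t) = 26.19 t − 4.900 t² = 28.9 gives 4.900 t² − 26.19 t + 28.9 = 0.
Quadratic formula: t = (26.19 ± √119.64) / 9.80 = (26.19 ± 10.94) / 9.80 → t = 1.557 s or 3.789 s.
The descending-branch root is 3.789 s.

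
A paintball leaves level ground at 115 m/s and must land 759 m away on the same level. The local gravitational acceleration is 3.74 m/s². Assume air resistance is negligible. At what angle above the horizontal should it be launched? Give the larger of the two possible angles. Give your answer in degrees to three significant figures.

Level-ground range R = v₀² sin(2θ)/g ⇒ sin(2θ) = gR/v₀² = 3.74 × 759 / 115² = 0.2146.
2θ = 12.39° or 180° − 12.39° = 167.6°, so θ = 6.197° or 83.80°.
The larger angle is 83.80°.

83.8°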